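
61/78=61/78 = 0.78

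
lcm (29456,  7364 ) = 29456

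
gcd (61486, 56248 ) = 2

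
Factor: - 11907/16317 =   -  3^3*37^(-1) = -27/37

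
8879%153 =5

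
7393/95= 7393/95 = 77.82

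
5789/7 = 827 =827.00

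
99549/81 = 1229 = 1229.00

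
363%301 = 62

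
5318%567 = 215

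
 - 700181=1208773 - 1908954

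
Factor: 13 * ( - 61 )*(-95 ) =75335=5^1*  13^1*19^1*61^1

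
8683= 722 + 7961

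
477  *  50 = 23850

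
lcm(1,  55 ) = 55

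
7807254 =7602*1027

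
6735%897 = 456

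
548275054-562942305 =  - 14667251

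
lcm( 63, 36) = 252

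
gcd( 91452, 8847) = 3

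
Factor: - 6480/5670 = -2^3*7^( - 1 ) = - 8/7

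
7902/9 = 878  =  878.00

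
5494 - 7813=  - 2319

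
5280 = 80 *66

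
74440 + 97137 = 171577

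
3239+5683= 8922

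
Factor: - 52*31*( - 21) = 33852= 2^2*3^1*7^1*13^1*31^1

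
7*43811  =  306677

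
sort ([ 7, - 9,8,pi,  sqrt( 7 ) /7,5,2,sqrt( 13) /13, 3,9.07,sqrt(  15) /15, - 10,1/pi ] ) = [ - 10, - 9, sqrt (15)/15, sqrt(13) /13,1/pi,sqrt ( 7 )/7,2, 3, pi,5,7,8 , 9.07]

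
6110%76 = 30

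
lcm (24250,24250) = 24250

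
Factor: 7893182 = 2^1 * 11^1*499^1* 719^1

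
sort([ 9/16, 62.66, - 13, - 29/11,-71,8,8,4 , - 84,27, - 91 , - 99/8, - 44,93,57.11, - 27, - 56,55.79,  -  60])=[ - 91, -84, - 71, - 60 , - 56, - 44, - 27 , - 13, - 99/8, - 29/11, 9/16 , 4,8, 8, 27 , 55.79, 57.11 , 62.66, 93 ] 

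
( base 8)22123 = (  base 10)9299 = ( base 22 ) j4f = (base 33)8HQ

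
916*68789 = 63010724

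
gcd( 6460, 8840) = 340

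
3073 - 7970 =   -  4897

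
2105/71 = 29+46/71  =  29.65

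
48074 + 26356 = 74430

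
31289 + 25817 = 57106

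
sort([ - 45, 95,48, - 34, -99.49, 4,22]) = [ - 99.49, - 45, - 34,  4,  22, 48,95] 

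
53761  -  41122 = 12639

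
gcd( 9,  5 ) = 1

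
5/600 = 1/120 = 0.01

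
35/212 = 35/212 = 0.17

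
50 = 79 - 29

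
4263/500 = 4263/500 = 8.53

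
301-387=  - 86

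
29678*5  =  148390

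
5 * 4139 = 20695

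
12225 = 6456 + 5769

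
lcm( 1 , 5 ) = 5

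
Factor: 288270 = 2^1*3^2*5^1*3203^1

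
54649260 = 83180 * 657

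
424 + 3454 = 3878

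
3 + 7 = 10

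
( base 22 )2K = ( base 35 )1T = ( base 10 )64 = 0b1000000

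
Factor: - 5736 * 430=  - 2466480 = -  2^4*3^1*5^1*43^1*239^1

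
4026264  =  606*6644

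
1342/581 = 2 + 180/581 = 2.31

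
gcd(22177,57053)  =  1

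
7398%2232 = 702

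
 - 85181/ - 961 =88 + 613/961 = 88.64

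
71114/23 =71114/23 = 3091.91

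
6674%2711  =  1252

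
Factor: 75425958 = 2^1*3^3 *181^1*7717^1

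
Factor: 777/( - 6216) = -1/8 = -2^(  -  3)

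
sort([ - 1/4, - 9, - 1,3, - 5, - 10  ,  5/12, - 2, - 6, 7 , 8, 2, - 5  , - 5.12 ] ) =[ - 10  , - 9, - 6 , - 5.12, - 5,-5,  -  2, - 1, - 1/4,5/12, 2, 3,7,8 ] 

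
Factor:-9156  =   - 2^2*3^1*7^1*109^1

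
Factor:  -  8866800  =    -  2^4*3^3*5^2*821^1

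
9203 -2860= 6343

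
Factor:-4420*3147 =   -  13909740 = -  2^2 * 3^1 * 5^1*13^1*  17^1*1049^1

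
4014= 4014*1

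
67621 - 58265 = 9356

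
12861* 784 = 10083024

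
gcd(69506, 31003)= 1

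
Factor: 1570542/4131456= 261757/688576 =2^(-6)*7^( - 1)*29^(-1 )*53^(- 1) * 261757^1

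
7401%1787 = 253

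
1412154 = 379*3726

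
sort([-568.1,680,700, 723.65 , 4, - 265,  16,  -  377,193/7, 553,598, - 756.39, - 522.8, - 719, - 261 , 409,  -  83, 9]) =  [ - 756.39, - 719, - 568.1, - 522.8, - 377,-265, - 261, - 83,4  ,  9 , 16,193/7, 409,  553, 598 , 680,700,723.65] 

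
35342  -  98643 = -63301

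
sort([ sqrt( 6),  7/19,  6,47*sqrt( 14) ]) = [7/19, sqrt (6),  6,47 * sqrt( 14) ]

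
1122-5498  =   - 4376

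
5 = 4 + 1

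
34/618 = 17/309 = 0.06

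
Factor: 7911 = 3^3*293^1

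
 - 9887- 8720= - 18607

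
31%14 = 3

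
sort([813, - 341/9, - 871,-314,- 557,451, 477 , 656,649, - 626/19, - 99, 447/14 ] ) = [ - 871, - 557, - 314, - 99, - 341/9,-626/19,  447/14, 451,477, 649, 656,  813] 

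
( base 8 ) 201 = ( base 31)45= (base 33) 3u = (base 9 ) 153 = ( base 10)129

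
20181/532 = 37 + 71/76 = 37.93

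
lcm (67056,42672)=469392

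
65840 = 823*80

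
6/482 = 3/241 = 0.01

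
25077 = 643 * 39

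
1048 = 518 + 530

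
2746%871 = 133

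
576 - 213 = 363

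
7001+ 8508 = 15509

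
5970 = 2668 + 3302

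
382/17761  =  382/17761 = 0.02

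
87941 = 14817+73124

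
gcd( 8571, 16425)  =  3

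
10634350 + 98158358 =108792708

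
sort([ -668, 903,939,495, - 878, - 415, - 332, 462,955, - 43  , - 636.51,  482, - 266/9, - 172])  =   [ - 878,-668,- 636.51,-415, -332,-172, - 43, - 266/9,462,  482,495 , 903,  939, 955] 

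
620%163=131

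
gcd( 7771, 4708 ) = 1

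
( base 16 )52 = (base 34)2e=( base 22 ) 3G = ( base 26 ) 34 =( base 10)82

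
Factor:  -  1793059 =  - 1793059^1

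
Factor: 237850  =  2^1*5^2*67^1*71^1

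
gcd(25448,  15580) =4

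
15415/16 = 15415/16 = 963.44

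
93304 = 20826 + 72478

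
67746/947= 71 + 509/947 = 71.54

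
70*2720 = 190400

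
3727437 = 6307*591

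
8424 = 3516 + 4908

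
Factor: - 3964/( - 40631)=2^2*41^( - 1) = 4/41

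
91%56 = 35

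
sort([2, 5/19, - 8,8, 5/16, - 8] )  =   [ - 8,- 8,5/19,5/16, 2, 8 ]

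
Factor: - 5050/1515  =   - 2^1*3^( - 1 ) * 5^1= - 10/3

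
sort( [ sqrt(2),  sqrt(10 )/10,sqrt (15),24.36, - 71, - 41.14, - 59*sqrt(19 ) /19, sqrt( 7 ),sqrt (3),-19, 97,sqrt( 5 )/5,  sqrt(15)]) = [- 71 ,  -  41.14, - 19, - 59*sqrt( 19 ) /19,sqrt(10) /10,sqrt(5 ) /5 , sqrt( 2),sqrt(3),sqrt (7), sqrt(15 ) , sqrt( 15 ),24.36, 97]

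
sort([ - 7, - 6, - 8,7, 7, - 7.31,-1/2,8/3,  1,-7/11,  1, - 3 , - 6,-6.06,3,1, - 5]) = [ - 8,-7.31,-7,- 6.06, - 6, - 6,-5,-3, - 7/11, - 1/2,1,1, 1, 8/3,3, 7,7 ]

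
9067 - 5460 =3607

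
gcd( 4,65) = 1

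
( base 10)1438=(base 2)10110011110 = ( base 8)2636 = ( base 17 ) 4ga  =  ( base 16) 59e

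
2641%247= 171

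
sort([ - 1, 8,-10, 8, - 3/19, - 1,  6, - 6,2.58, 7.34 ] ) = [  -  10, - 6, - 1, - 1, - 3/19,2.58,6, 7.34,8 , 8]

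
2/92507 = 2/92507 = 0.00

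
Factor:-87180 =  - 2^2 * 3^1*5^1*1453^1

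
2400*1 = 2400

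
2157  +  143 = 2300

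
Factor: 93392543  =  17^1 * 19^1*289141^1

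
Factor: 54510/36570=79/53=53^( - 1)*79^1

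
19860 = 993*20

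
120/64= 1 + 7/8=1.88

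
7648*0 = 0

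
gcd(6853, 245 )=7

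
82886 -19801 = 63085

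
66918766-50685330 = 16233436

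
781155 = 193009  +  588146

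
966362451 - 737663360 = 228699091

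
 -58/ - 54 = 1+2/27 = 1.07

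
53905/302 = 178+149/302 = 178.49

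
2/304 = 1/152 = 0.01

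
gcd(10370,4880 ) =610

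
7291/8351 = 7291/8351 = 0.87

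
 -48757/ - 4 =48757/4 =12189.25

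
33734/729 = 46 + 200/729 = 46.27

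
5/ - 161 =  - 1+156/161 = - 0.03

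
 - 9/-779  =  9/779= 0.01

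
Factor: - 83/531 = -3^( - 2) *59^( - 1)*83^1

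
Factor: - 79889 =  - 79889^1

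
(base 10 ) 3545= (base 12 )2075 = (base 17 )c49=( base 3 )11212022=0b110111011001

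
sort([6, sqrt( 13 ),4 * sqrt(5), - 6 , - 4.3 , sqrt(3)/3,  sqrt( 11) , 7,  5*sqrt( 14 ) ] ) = [ - 6, - 4.3,  sqrt(3)/3, sqrt( 11 ),sqrt(13) , 6,7,4*sqrt( 5),5*sqrt( 14 )] 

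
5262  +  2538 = 7800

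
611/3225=611/3225 = 0.19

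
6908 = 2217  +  4691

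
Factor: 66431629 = 11^1*6039239^1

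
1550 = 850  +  700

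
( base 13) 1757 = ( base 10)3452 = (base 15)1052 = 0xD7C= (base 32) 3BS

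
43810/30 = 4381/3 = 1460.33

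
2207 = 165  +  2042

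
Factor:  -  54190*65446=  -  3546518740 = - 2^2* 5^1*43^1*761^1*5419^1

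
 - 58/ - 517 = 58/517 = 0.11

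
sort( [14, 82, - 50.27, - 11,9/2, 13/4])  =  [ - 50.27, - 11 , 13/4 , 9/2, 14,82]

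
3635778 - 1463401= 2172377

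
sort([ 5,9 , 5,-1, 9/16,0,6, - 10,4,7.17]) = [ - 10, - 1,0,  9/16, 4,5,5, 6  ,  7.17,9]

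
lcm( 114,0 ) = 0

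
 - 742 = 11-753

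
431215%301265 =129950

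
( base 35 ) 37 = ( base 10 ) 112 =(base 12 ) 94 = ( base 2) 1110000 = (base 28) 40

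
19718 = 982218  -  962500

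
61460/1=61460=61460.00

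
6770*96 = 649920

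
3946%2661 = 1285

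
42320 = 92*460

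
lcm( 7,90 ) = 630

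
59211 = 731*81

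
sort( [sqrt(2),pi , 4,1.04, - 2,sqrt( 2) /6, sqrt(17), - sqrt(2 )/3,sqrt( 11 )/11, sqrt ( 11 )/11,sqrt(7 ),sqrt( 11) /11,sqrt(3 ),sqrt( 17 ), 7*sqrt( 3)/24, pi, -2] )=[-2, - 2, - sqrt( 2 )/3,sqrt( 2)/6,sqrt( 11 )/11, sqrt( 11)/11,sqrt( 11)/11,7*sqrt( 3)/24,  1.04,sqrt( 2), sqrt( 3 ), sqrt( 7), pi,pi,4,sqrt( 17 ),sqrt( 17) ] 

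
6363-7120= - 757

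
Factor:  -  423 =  - 3^2*47^1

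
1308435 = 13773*95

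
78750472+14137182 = 92887654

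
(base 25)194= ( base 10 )854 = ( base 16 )356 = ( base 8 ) 1526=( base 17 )2G4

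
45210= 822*55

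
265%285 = 265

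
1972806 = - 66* ( - 29891)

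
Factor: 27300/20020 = 3^1  *  5^1*11^( - 1 ) = 15/11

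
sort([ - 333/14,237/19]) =[-333/14,237/19] 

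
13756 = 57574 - 43818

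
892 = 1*892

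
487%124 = 115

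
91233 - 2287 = 88946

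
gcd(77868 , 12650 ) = 2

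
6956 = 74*94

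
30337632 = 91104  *333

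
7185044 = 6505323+679721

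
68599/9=68599/9 = 7622.11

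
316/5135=4/65 = 0.06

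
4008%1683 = 642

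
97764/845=115 + 589/845 = 115.70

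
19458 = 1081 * 18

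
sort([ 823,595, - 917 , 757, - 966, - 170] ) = [-966, - 917, - 170, 595, 757,823] 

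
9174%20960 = 9174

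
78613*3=235839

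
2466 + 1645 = 4111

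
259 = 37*7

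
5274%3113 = 2161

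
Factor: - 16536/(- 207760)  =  39/490= 2^ ( - 1 ) * 3^1*5^ ( - 1)*7^(- 2 )*13^1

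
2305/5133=2305/5133 =0.45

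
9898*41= 405818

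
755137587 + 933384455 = 1688522042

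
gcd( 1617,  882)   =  147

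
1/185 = 1/185= 0.01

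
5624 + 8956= 14580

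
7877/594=7877/594 = 13.26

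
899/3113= 899/3113 = 0.29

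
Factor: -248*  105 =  - 2^3*3^1 *5^1 * 7^1*31^1= -  26040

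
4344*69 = 299736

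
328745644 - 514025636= - 185279992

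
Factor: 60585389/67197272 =2^( -3)*59^1*643^1 * 1597^1 * 8399659^(-1 )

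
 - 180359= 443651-624010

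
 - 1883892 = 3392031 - 5275923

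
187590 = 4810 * 39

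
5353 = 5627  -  274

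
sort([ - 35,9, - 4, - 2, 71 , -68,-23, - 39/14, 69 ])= [ - 68 , - 35, - 23, - 4, - 39/14, - 2, 9,69,71]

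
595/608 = 595/608 = 0.98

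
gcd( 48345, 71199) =879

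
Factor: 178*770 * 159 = 2^2*3^1*5^1*7^1 * 11^1*53^1*89^1 = 21792540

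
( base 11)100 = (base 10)121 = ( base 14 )89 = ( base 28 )49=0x79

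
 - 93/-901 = 93/901 = 0.10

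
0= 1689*0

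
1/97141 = 1/97141 = 0.00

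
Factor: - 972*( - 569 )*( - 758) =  - 2^3 * 3^5*379^1*569^1 = - 419225544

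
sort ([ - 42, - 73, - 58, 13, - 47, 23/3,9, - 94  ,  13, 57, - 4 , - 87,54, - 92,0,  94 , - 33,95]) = [ - 94, - 92,  -  87, -73,-58, - 47, - 42, - 33,- 4,0 , 23/3, 9 , 13,13, 54,  57, 94, 95] 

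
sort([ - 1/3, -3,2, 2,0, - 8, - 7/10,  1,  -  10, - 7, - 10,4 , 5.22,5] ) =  [- 10, - 10, - 8, -7, - 3, - 7/10, -1/3,  0,  1, 2, 2, 4, 5,5.22]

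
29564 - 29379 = 185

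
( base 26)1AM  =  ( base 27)18D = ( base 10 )958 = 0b1110111110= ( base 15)43D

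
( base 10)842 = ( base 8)1512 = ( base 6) 3522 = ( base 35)O2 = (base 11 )6A6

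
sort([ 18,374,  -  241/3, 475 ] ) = [ -241/3,18, 374,475]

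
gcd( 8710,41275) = 65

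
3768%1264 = 1240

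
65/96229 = 65/96229 = 0.00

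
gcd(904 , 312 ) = 8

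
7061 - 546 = 6515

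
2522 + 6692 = 9214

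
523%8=3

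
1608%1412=196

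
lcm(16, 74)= 592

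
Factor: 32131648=2^6*502057^1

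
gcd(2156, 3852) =4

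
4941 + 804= 5745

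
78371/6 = 78371/6 = 13061.83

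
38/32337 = 38/32337 = 0.00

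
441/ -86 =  -441/86 = -5.13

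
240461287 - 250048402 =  -9587115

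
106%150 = 106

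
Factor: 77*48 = 2^4 *3^1*7^1*11^1 = 3696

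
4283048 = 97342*44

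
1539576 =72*21383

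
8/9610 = 4/4805 = 0.00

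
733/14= 733/14  =  52.36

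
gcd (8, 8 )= 8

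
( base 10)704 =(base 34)KO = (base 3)222002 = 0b1011000000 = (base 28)p4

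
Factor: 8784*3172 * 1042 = 2^7*3^2* 13^1*61^2 *521^1 = 29033087616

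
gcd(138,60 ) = 6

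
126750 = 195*650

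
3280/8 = 410 =410.00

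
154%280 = 154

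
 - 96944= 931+-97875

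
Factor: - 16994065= - 5^1*11^1*59^1*5237^1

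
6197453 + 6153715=12351168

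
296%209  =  87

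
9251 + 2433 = 11684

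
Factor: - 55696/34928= - 37^(-1)*59^1 = - 59/37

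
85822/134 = 640 + 31/67  =  640.46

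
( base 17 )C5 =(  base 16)D1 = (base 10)209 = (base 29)76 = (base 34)65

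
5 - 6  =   - 1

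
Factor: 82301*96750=2^1*3^2 * 5^3*43^1*82301^1 = 7962621750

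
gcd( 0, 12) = 12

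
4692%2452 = 2240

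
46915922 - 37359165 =9556757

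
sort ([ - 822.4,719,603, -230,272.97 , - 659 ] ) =[ - 822.4,- 659, - 230,272.97,603,719 ] 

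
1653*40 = 66120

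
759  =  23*33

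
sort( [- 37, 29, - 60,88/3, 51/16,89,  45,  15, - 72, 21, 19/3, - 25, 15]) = [ - 72,  -  60, - 37, - 25,51/16 , 19/3,15,  15,21, 29, 88/3, 45,89]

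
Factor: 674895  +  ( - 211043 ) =2^2*115963^1 = 463852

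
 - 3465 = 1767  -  5232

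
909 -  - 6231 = 7140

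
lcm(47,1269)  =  1269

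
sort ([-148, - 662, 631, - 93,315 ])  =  [ - 662, - 148, - 93,315, 631]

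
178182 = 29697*6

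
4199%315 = 104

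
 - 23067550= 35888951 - 58956501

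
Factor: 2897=2897^1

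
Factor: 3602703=3^1*13^1 * 92377^1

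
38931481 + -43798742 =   -  4867261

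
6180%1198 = 190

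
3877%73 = 8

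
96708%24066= 444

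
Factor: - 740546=-2^1 * 43^1*  79^1*109^1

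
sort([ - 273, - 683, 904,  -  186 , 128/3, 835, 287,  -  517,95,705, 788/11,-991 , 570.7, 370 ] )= [-991,-683, - 517,  -  273, - 186,128/3,788/11, 95,  287 , 370 , 570.7 , 705, 835 , 904]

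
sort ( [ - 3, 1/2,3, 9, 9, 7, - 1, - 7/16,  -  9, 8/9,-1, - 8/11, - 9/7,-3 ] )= [ - 9, - 3, - 3,-9/7 ,- 1,  -  1,-8/11,- 7/16, 1/2,8/9,  3  ,  7, 9, 9]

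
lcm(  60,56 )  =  840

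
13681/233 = 13681/233 = 58.72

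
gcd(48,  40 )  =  8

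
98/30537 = 98/30537= 0.00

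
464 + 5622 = 6086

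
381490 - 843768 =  - 462278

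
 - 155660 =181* ( - 860)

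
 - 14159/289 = -49 + 2/289 = - 48.99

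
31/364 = 31/364 = 0.09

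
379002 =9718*39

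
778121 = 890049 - 111928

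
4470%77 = 4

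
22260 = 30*742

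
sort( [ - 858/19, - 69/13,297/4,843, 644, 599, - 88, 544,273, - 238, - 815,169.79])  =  [ - 815, - 238, -88,- 858/19, - 69/13,297/4, 169.79,273,544, 599,644, 843]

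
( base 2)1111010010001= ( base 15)24ba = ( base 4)1322101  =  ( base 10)7825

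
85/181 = 85/181 = 0.47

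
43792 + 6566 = 50358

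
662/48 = 13  +  19/24 =13.79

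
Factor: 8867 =8867^1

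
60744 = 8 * 7593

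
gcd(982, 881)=1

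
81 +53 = 134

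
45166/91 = 496+30/91 =496.33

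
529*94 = 49726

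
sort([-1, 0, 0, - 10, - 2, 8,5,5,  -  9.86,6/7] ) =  [ - 10,-9.86,-2, - 1,0, 0,6/7, 5,  5, 8] 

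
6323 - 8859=-2536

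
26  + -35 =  - 9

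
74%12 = 2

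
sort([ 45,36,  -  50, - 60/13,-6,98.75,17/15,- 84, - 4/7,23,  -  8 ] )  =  [ - 84,  -  50,- 8 , - 6, -60/13, - 4/7, 17/15,23,36, 45,98.75]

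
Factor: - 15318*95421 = - 1461658878=- 2^1*3^3*17^1 * 23^1 * 37^1*1871^1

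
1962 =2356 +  - 394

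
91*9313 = 847483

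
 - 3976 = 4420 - 8396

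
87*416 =36192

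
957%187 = 22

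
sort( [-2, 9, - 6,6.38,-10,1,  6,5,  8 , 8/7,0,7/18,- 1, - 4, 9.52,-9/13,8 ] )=[ - 10,-6, - 4,- 2, - 1, - 9/13, 0, 7/18,1 , 8/7, 5,6, 6.38, 8, 8, 9, 9.52]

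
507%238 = 31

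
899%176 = 19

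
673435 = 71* 9485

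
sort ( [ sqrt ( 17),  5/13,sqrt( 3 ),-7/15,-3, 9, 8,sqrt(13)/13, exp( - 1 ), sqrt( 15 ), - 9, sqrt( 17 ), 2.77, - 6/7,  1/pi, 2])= [ - 9, - 3,-6/7 , - 7/15, sqrt( 13)/13,1/pi,exp( - 1),5/13, sqrt(3 ), 2,2.77, sqrt( 15 ),  sqrt( 17 ),sqrt( 17), 8,9] 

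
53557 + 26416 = 79973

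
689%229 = 2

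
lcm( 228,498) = 18924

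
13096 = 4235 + 8861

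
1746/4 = 436 + 1/2=436.50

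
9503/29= 327+20/29 = 327.69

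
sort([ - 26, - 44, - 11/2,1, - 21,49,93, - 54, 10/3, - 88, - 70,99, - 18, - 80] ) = [ - 88, - 80, - 70 , - 54, - 44, - 26, - 21, - 18, - 11/2, 1, 10/3 , 49,93, 99 ] 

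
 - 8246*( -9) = 74214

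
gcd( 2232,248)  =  248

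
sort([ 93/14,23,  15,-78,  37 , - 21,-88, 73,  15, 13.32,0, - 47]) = [ - 88, - 78, - 47,-21,0 , 93/14,13.32, 15,15, 23,  37 , 73 ]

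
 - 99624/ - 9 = 11069 + 1/3 = 11069.33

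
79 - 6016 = - 5937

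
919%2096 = 919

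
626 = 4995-4369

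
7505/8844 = 7505/8844 = 0.85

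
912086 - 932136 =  - 20050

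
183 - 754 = - 571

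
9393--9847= 19240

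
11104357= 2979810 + 8124547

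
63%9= 0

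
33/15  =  2+ 1/5 = 2.20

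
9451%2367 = 2350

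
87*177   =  15399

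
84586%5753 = 4044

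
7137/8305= 7137/8305=0.86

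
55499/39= 1423 + 2/39= 1423.05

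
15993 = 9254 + 6739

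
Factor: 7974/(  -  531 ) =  - 2^1*59^( - 1) * 443^1 = - 886/59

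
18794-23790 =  - 4996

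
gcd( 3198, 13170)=6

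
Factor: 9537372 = 2^2 * 3^3 * 13^1*6793^1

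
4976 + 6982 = 11958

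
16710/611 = 27 +213/611= 27.35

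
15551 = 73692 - 58141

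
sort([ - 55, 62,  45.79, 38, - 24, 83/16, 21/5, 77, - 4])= [ - 55, - 24, - 4, 21/5,83/16, 38,  45.79,  62,77]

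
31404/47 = 668 + 8/47 = 668.17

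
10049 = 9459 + 590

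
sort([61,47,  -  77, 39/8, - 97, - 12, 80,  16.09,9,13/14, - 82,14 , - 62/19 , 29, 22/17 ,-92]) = [ - 97, -92 , - 82,  -  77, - 12, - 62/19,13/14  ,  22/17,39/8,  9, 14, 16.09, 29, 47,61,80]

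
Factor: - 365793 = - 3^1*121931^1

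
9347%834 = 173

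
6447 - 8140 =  - 1693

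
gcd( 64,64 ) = 64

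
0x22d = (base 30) IH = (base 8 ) 1055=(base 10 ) 557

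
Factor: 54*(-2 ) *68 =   -  7344 = -2^4*3^3*17^1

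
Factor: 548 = 2^2*137^1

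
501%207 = 87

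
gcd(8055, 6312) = 3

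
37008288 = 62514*592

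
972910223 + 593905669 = 1566815892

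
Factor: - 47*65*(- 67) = 204685 = 5^1*13^1 * 47^1*67^1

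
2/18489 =2/18489 = 0.00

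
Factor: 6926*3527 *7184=2^5*449^1*3463^1*3527^1 = 175490766368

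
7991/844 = 7991/844 = 9.47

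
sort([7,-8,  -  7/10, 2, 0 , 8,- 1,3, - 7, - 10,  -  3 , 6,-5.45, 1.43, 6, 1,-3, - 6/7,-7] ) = [-10,  -  8, - 7, - 7,-5.45, - 3, -3, - 1, - 6/7, - 7/10,0, 1,1.43, 2,3, 6, 6,7, 8 ] 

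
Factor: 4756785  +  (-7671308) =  - 53^1*127^1*433^1 = -2914523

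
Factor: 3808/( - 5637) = -2^5*3^(- 1)*7^1*17^1*1879^( - 1)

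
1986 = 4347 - 2361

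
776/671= 776/671 = 1.16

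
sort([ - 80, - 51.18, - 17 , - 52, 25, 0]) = [ - 80, - 52, - 51.18, - 17 , 0, 25]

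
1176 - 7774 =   -  6598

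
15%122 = 15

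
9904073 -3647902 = 6256171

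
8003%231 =149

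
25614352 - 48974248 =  - 23359896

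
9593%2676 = 1565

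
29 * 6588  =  191052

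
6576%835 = 731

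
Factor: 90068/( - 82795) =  - 2^2*5^( - 1)*11^1*23^1*29^( - 1)*89^1 * 571^(  -  1)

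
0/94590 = 0 = 0.00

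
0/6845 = 0 = 0.00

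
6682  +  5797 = 12479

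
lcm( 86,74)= 3182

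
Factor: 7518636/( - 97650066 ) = - 1253106/16275011 = - 2^1 * 3^2 *43^1*1619^1 * 16275011^(-1) 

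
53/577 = 53/577 = 0.09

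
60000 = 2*30000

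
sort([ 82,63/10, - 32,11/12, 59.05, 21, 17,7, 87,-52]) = [ - 52 , - 32 , 11/12,63/10, 7, 17 , 21,  59.05, 82,87 ]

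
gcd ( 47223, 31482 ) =15741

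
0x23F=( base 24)nn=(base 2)1000111111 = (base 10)575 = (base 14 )2d1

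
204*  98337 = 20060748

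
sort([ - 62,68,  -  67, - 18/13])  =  [ - 67, - 62,  -  18/13,68] 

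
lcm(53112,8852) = 53112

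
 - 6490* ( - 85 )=551650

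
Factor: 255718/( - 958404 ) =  - 2^(-1)*3^(-1 ) * 79867^(  -  1 )*127859^1 = - 127859/479202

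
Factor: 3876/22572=17/99 = 3^( - 2 )*11^(  -  1) * 17^1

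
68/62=34/31 = 1.10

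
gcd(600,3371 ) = 1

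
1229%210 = 179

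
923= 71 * 13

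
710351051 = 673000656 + 37350395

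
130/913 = 130/913 = 0.14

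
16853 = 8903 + 7950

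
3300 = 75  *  44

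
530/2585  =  106/517 =0.21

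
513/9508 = 513/9508=0.05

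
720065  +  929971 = 1650036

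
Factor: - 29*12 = -348 = - 2^2*3^1*29^1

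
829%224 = 157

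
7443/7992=827/888= 0.93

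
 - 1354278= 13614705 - 14968983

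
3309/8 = 413 + 5/8 = 413.62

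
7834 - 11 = 7823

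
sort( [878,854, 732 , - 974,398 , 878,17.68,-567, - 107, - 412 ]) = [ - 974, - 567, - 412, - 107,  17.68, 398,732 , 854,878, 878]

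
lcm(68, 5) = 340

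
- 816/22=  -38 + 10/11 = -37.09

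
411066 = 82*5013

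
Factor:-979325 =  - 5^2*43^1*911^1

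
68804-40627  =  28177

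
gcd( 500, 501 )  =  1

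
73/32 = 73/32 =2.28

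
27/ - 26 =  - 2+25/26 = - 1.04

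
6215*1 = 6215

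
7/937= 7/937 = 0.01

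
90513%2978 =1173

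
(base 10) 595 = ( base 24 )10J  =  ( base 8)1123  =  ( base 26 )MN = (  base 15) 29A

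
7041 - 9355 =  - 2314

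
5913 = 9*657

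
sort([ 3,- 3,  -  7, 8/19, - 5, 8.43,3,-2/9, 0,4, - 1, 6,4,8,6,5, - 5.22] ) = [ - 7, - 5.22,-5 , - 3 , -1, - 2/9,0, 8/19,3,3,4,4,5,  6,  6,8,8.43 ] 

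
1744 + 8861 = 10605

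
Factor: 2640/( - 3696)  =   - 5/7 = - 5^1*7^ ( - 1 ) 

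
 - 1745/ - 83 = 21 + 2/83 = 21.02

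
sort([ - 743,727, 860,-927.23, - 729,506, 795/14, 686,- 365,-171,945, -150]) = [-927.23, - 743,-729, - 365, -171,  -  150,795/14,506,686 , 727,860, 945]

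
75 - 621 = - 546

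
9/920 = 9/920=0.01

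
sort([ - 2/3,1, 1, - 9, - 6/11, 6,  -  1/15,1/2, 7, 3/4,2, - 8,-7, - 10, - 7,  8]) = [ - 10, - 9, - 8, - 7 ,-7, - 2/3, - 6/11,-1/15, 1/2, 3/4, 1, 1,2, 6, 7 , 8]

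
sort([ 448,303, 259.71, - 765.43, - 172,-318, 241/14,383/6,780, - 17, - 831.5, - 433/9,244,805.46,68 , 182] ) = [-831.5 , - 765.43, - 318,-172,  -  433/9,  -  17, 241/14,383/6, 68, 182,244,259.71,303,448,780,805.46 ] 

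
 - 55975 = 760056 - 816031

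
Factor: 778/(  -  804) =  - 389/402 =- 2^( - 1)  *  3^(- 1 )*67^( - 1 )*389^1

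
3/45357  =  1/15119 = 0.00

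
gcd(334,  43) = 1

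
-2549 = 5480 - 8029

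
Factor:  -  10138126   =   - 2^1 * 5069063^1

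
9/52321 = 9/52321=0.00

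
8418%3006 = 2406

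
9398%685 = 493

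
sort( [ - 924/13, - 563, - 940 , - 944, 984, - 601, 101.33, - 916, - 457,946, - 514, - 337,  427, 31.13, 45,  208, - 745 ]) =[ - 944, - 940, - 916, - 745, - 601,- 563, - 514,-457, - 337, - 924/13, 31.13,45, 101.33 , 208, 427, 946,984] 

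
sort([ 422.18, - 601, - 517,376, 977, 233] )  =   [- 601, -517, 233,376,  422.18,977]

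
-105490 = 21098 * (-5)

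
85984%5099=4400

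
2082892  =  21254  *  98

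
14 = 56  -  42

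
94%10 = 4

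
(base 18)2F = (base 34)1h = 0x33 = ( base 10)51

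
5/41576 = 5/41576 = 0.00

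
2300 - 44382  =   - 42082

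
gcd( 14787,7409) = 31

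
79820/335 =15964/67 = 238.27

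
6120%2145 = 1830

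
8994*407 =3660558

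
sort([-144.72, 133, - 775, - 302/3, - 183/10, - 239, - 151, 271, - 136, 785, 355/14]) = [ - 775,  -  239, - 151, - 144.72 , - 136 , -302/3 , - 183/10, 355/14, 133, 271, 785 ]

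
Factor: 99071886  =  2^1*3^1 * 17^1*503^1*1931^1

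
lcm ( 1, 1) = 1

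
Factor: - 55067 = - 53^1*1039^1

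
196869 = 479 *411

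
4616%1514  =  74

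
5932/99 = 59+91/99  =  59.92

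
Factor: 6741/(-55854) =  -2^ (-1)  *  7^1*29^(-1)=- 7/58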